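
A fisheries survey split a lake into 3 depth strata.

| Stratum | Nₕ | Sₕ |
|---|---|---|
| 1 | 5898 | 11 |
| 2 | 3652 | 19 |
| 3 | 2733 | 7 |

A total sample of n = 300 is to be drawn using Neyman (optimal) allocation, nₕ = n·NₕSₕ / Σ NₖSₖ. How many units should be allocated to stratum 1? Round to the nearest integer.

127

1: NₕSₕ = 5898·11 = 64878
2: NₕSₕ = 3652·19 = 69388
3: NₕSₕ = 2733·7 = 19131
Σ NₕSₕ = 153397.
n_1 = 300·64878/153397 = 126.883... → 127.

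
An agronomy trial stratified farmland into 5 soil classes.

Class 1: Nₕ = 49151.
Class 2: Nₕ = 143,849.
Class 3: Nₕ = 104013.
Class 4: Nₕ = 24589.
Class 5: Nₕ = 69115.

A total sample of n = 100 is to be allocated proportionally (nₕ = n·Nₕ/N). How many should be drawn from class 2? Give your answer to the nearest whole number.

37

N = 49151 + 143849 + 104013 + 24589 + 69115 = 390717.
n_2 = 100·143849/390717 = 36.817... → 37.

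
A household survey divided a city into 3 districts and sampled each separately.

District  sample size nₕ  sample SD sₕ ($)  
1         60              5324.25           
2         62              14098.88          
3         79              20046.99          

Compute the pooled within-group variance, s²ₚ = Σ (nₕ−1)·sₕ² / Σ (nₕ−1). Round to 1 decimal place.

Degrees of freedom: 59 + 61 + 78 = 198.
Σ(nₕ−1)sₕ² = 59·28347638.0625 + 61·198778417.2544 + 78·401881808.0601 = 45144775126.8937.
s²ₚ = 45144775126.8937 / 198 = 228003914.782... → 228003914.8.

228003914.8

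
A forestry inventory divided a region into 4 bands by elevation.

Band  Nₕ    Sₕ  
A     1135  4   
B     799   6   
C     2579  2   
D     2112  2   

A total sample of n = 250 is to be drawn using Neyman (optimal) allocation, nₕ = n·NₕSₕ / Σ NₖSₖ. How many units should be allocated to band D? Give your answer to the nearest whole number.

Σ NₕSₕ = 1135·4 + 799·6 + 2579·2 + 2112·2 = 18716.
Share for D: 4224/18716 = 0.22569.
n_D = 250 × 0.22569 = 56.422... → 56.

56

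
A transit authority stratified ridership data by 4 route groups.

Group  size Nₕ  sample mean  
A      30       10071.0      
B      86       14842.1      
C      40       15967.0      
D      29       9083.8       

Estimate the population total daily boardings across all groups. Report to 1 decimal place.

2480660.8

A: 30·10071.0 = 302130
B: 86·14842.1 = 1276420.6
C: 40·15967.0 = 638680
D: 29·9083.8 = 263430.2
τ̂ = Σ Nₕx̄ₕ = 2480660.8.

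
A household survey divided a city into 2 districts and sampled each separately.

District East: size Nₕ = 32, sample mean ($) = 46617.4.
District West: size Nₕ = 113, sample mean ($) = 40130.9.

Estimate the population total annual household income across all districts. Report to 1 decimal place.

6026548.5

East: 32·46617.4 = 1491756.8
West: 113·40130.9 = 4534791.7
τ̂ = Σ Nₕx̄ₕ = 6026548.5.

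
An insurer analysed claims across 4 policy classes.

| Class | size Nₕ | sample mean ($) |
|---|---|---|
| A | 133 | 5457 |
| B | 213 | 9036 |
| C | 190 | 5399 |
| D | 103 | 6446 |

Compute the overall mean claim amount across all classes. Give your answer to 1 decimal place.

6792.2

N = 133 + 213 + 190 + 103 = 639.
The stratified mean weights each stratum mean by its population share Nₕ/N.
Σ Nₕx̄ₕ = 133·5457 + 213·9036 + 190·5399 + 103·6446 = 725781 + 1924668 + 1025810 + 663938 = 4340197.
Divide by N: 4340197 / 639 = 6792.171... → 6792.2.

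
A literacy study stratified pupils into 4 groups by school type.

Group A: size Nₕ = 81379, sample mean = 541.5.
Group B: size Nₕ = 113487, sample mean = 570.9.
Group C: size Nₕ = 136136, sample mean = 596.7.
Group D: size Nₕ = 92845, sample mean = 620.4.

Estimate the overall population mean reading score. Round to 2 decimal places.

x̄_st = (Σ Nₕx̄ₕ) / (Σ Nₕ) = (81379·541.5 + 113487·570.9 + 136136·596.7 + 92845·620.4) / 423847
= 247689846 / 423847 = 584.3850... → 584.39.

584.39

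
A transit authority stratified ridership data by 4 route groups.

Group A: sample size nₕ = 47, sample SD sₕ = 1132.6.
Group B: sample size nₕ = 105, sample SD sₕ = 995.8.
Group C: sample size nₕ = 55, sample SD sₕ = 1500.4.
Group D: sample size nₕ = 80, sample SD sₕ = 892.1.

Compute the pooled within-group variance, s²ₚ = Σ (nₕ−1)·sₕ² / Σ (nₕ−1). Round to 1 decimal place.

1224638.2

A: (47−1)·1132.6² = 46·1282782.76 = 59008006.96
B: (105−1)·995.8² = 104·991617.64 = 103128234.56
C: (55−1)·1500.4² = 54·2251200.16 = 121564808.64
D: (80−1)·892.1² = 79·795842.41 = 62871550.39
Numerator = 346572600.55; denominator = Σ(nₕ−1) = 283.
s²ₚ = 346572600.55/283 = 1224638.164... → 1224638.2.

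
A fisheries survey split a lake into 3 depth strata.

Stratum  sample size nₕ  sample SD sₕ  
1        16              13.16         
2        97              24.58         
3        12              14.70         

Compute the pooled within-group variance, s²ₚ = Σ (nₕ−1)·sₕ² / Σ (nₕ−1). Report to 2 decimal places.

1: (16−1)·13.16² = 15·173.1856 = 2597.784
2: (97−1)·24.58² = 96·604.1764 = 58000.9344
3: (12−1)·14.70² = 11·216.09 = 2376.99
Numerator = 62975.7084; denominator = Σ(nₕ−1) = 122.
s²ₚ = 62975.7084/122 = 516.1943... → 516.19.

516.19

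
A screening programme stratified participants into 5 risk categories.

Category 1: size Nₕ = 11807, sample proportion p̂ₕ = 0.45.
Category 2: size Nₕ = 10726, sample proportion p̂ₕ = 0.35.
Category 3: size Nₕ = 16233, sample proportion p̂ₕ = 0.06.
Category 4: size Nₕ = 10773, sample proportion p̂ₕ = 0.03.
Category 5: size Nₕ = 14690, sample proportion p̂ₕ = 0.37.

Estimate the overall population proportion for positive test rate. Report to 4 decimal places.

N = 11807 + 10726 + 16233 + 10773 + 14690 = 64229.
Overall proportion = Σ (Nₕ/N)·p̂ₕ.
Σ Nₕp̂ₕ = 5313.15 + 3754.1 + 973.98 + 323.19 + 5435.3 = 15799.72.
15799.72 / 64229 = 0.245990... → 0.2460.

0.2460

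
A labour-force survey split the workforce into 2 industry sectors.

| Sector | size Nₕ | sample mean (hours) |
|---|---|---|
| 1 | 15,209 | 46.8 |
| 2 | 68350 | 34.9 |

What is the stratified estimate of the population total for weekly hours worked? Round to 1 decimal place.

Estimate total by summing Nₕ·x̄ₕ over strata.
15209·46.8 + 68350·34.9 = 711781.2 + 2385415 = 3097196.2.

3097196.2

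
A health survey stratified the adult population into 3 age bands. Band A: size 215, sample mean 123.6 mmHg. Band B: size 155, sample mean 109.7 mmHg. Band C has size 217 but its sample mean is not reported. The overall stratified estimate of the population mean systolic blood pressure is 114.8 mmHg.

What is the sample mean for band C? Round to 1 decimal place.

Σ Nₕx̄ₕ = N·μ, so 217·x̄_C = 587·114.8 − (215·123.6 + 155·109.7).
= 67387.6 − 43577.5 = 23810.1.
x̄_C = 23810.1 / 217 = 109.724... → 109.7.

109.7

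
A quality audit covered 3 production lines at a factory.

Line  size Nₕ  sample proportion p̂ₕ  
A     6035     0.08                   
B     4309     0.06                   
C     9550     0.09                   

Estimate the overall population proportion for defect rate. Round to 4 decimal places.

0.0805

N = 6035 + 4309 + 9550 = 19894.
Overall proportion = Σ (Nₕ/N)·p̂ₕ.
Σ Nₕp̂ₕ = 482.8 + 258.54 + 859.5 = 1600.84.
1600.84 / 19894 = 0.080468... → 0.0805.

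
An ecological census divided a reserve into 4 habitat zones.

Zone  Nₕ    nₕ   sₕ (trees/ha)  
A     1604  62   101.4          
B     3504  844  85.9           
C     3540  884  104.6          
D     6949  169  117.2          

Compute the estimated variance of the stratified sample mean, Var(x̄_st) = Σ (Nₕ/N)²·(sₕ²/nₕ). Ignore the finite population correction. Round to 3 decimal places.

N = 15597; Wₕ = Nₕ/N.
zone A: (1604/15597)²·101.4²/62 = 1.753924
zone B: (3504/15597)²·85.9²/844 = 0.441255
zone C: (3540/15597)²·104.6²/884 = 0.637581
zone D: (6949/15597)²·117.2²/169 = 16.133589
Sum = 18.966350 → 18.966.

18.966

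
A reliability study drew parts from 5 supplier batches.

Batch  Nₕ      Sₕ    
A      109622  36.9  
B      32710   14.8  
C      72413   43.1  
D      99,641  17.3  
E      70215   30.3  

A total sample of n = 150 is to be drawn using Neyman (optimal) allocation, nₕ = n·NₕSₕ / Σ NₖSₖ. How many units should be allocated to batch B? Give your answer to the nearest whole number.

6

Σ NₕSₕ = 109622·36.9 + 32710·14.8 + 72413·43.1 + 99641·17.3 + 70215·30.3 = 11501463.9.
Share for B: 484108/11501463.9 = 0.04209.
n_B = 150 × 0.04209 = 6.314... → 6.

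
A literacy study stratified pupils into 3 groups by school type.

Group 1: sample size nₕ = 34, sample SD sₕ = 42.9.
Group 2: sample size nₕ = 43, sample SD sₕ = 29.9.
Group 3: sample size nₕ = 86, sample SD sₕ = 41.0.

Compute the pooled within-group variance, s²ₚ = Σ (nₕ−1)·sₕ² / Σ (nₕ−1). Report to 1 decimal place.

1507.3

1: (34−1)·42.9² = 33·1840.41 = 60733.53
2: (43−1)·29.9² = 42·894.01 = 37548.42
3: (86−1)·41.0² = 85·1681 = 142885
Numerator = 241166.95; denominator = Σ(nₕ−1) = 160.
s²ₚ = 241166.95/160 = 1507.293... → 1507.3.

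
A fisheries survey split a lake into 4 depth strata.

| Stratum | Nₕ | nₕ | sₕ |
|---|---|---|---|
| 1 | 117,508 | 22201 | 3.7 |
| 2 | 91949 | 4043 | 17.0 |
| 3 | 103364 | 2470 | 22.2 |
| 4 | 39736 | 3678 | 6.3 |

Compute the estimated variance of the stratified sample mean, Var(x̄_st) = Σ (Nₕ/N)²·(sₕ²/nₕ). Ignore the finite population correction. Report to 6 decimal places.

0.022219

N = 352557; Wₕ = Nₕ/N.
stratum 1: (117508/352557)²·3.7²/22201 = 0.000068503
stratum 2: (91949/352557)²·17.0²/4043 = 0.004862162
stratum 3: (103364/352557)²·22.2²/2470 = 0.017150979
stratum 4: (39736/352557)²·6.3²/3678 = 0.000137082
Sum = 0.022218726 → 0.022219.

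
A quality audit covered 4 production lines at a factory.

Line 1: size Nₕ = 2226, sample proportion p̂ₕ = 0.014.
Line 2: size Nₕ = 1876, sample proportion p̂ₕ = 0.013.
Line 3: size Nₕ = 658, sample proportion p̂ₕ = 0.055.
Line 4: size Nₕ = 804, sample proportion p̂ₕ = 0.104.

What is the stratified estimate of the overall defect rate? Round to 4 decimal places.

0.0315

Wₕ = Nₕ/N with N = 5564: 0.4001, 0.3372, 0.1183, 0.1445.
p̂_st = 0.4001·0.014 + 0.3372·0.013 + 0.1183·0.055 + 0.1445·0.104 ≈ 0.031517... → 0.0315.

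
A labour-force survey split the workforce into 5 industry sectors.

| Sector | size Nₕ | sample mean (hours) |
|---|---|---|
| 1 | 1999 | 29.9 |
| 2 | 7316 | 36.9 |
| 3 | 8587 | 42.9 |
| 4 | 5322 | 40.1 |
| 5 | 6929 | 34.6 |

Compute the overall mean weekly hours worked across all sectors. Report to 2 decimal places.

38.18

N = 1999 + 7316 + 8587 + 5322 + 6929 = 30153.
Overall mean = Σ (Nₕ/N)·x̄ₕ — weight by population share, not a simple average.
Σ Nₕx̄ₕ = 1999·29.9 + 7316·36.9 + 8587·42.9 + 5322·40.1 + 6929·34.6 = 59770.1 + 269960.4 + 368382.3 + 213412.2 + 239743.4 = 1151268.4.
Divide by N: 1151268.4 / 30153 = 38.1809... → 38.18.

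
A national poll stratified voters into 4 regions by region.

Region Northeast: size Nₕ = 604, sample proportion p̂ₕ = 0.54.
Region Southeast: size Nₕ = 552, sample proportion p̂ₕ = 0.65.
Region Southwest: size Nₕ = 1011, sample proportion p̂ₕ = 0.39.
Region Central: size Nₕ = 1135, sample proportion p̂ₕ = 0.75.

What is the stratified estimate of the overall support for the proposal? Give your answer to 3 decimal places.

0.585

Wₕ = Nₕ/N with N = 3302: 0.1829, 0.1672, 0.3062, 0.3437.
p̂_st = 0.1829·0.54 + 0.1672·0.65 + 0.3062·0.39 + 0.3437·0.75 ≈ 0.58465... → 0.585.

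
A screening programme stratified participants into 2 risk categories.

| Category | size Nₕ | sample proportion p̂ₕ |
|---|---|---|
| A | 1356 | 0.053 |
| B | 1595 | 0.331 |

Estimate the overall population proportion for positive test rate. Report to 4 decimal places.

Wₕ = Nₕ/N with N = 2951: 0.4595, 0.5405.
p̂_st = 0.4595·0.053 + 0.5405·0.331 ≈ 0.203258... → 0.2033.

0.2033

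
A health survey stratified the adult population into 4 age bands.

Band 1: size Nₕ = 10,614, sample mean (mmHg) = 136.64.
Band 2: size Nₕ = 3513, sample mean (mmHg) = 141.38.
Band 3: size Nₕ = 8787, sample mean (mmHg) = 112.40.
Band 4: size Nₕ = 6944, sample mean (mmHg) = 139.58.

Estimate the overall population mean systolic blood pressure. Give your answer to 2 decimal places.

N = 29858; weights Wₕ = Nₕ/N = (0.3555, 0.1177, 0.2943, 0.2326).
x̄_st = Σ Wₕ·x̄ₕ = 0.3555·136.64 + 0.1177·141.38 + 0.2943·112.40 + 0.2326·139.58 ≈ 130.7478...
→ 130.75.

130.75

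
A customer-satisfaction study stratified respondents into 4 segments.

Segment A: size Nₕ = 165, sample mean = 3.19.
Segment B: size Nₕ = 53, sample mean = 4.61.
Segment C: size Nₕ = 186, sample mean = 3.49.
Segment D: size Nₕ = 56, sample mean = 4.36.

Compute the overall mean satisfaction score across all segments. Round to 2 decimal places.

x̄_st = (Σ Nₕx̄ₕ) / (Σ Nₕ) = (165·3.19 + 53·4.61 + 186·3.49 + 56·4.36) / 460
= 1663.98 / 460 = 3.6173... → 3.62.

3.62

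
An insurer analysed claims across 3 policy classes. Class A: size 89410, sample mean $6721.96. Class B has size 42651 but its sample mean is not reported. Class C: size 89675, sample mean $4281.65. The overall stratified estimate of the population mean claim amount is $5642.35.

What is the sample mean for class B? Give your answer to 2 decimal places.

N = 89410 + 42651 + 89675 = 221736.
Overall total = μ·N = 5642.35·221736 = 1251112119.6.
Subtract the known strata: 89410·6721.96 + 89675·4281.65 = 984967407.35.
Remaining total for class B: 1251112119.6 − 984967407.35 = 266144712.25.
Divide by its size: 266144712.25 / 42651 = 6240.0580... → 6240.06.

6240.06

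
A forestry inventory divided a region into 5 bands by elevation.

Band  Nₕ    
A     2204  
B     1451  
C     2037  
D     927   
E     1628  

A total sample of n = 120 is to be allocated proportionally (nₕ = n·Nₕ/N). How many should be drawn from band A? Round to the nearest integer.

Share of band A = 2204/8247 = 0.26725.
Allocate 120 × 0.26725 = 32.070... → 32.

32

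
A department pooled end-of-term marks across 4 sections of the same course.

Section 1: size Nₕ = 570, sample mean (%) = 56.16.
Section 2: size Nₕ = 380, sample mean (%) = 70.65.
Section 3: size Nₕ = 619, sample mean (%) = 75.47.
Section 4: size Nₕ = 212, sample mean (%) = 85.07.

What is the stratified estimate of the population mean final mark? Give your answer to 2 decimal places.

x̄_st = (Σ Nₕx̄ₕ) / (Σ Nₕ) = (570·56.16 + 380·70.65 + 619·75.47 + 212·85.07) / 1781
= 123608.97 / 1781 = 69.4043... → 69.40.

69.40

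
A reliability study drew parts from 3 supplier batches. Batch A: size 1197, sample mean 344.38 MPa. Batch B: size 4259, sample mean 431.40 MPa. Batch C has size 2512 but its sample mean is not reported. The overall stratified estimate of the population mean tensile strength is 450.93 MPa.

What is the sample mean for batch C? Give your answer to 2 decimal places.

N = 1197 + 4259 + 2512 = 7968.
Overall total = μ·N = 450.93·7968 = 3593010.24.
Subtract the known strata: 1197·344.38 + 4259·431.40 = 2249555.46.
Remaining total for batch C: 3593010.24 − 2249555.46 = 1343454.78.
Divide by its size: 1343454.78 / 2512 = 534.8148... → 534.81.

534.81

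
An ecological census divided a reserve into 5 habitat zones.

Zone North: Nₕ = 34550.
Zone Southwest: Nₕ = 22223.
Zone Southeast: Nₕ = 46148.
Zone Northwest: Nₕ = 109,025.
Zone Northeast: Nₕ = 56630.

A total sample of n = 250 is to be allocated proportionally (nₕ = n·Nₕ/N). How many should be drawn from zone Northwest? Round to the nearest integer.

N = 34550 + 22223 + 46148 + 109025 + 56630 = 268576.
n_Northwest = 250·109025/268576 = 101.484... → 101.

101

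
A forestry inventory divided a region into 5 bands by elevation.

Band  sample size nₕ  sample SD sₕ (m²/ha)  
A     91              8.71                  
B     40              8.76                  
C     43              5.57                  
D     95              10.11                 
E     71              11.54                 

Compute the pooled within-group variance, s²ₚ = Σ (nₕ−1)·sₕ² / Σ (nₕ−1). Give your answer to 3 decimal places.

A: (91−1)·8.71² = 90·75.8641 = 6827.769
B: (40−1)·8.76² = 39·76.7376 = 2992.7664
C: (43−1)·5.57² = 42·31.0249 = 1303.0458
D: (95−1)·10.11² = 94·102.2121 = 9607.9374
E: (71−1)·11.54² = 70·133.1716 = 9322.012
Numerator = 30053.5306; denominator = Σ(nₕ−1) = 335.
s²ₚ = 30053.5306/335 = 89.71203... → 89.712.

89.712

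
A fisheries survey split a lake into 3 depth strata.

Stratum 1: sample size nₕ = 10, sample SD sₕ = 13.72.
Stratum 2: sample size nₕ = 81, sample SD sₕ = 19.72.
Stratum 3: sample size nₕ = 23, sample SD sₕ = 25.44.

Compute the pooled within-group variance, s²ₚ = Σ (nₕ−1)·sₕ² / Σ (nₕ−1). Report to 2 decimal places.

423.81

1: (10−1)·13.72² = 9·188.2384 = 1694.1456
2: (81−1)·19.72² = 80·388.8784 = 31110.272
3: (23−1)·25.44² = 22·647.1936 = 14238.2592
Numerator = 47042.6768; denominator = Σ(nₕ−1) = 111.
s²ₚ = 47042.6768/111 = 423.8079... → 423.81.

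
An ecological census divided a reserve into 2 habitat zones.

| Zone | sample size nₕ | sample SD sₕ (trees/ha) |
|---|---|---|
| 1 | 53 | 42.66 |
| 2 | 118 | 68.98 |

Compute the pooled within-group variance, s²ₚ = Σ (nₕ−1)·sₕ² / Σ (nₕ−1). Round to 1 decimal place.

3854.1

1: (53−1)·42.66² = 52·1819.8756 = 94633.5312
2: (118−1)·68.98² = 117·4758.2404 = 556714.1268
Numerator = 651347.658; denominator = Σ(nₕ−1) = 169.
s²ₚ = 651347.658/169 = 3854.128... → 3854.1.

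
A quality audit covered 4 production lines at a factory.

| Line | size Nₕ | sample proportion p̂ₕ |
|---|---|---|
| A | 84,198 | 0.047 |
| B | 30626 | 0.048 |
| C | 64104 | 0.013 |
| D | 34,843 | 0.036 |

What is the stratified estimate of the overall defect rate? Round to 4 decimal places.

0.0352

Wₕ = Nₕ/N with N = 213771: 0.3939, 0.1433, 0.2999, 0.1630.
p̂_st = 0.3939·0.047 + 0.1433·0.048 + 0.2999·0.013 + 0.1630·0.036 ≈ 0.035155... → 0.0352.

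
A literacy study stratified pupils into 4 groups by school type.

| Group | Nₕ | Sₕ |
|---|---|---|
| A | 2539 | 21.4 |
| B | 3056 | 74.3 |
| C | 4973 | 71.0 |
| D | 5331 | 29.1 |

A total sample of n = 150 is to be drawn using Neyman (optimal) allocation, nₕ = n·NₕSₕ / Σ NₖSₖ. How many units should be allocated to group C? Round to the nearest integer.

67

A: NₕSₕ = 2539·21.4 = 54334.6
B: NₕSₕ = 3056·74.3 = 227060.8
C: NₕSₕ = 4973·71.0 = 353083
D: NₕSₕ = 5331·29.1 = 155132.1
Σ NₕSₕ = 789610.5.
n_C = 150·353083/789610.5 = 67.074... → 67.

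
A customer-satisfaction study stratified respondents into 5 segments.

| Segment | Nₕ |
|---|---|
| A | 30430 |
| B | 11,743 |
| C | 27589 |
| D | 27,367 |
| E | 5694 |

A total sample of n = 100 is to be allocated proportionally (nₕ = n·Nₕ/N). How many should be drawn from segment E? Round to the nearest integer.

N = 30430 + 11743 + 27589 + 27367 + 5694 = 102823.
n_E = 100·5694/102823 = 5.538... → 6.

6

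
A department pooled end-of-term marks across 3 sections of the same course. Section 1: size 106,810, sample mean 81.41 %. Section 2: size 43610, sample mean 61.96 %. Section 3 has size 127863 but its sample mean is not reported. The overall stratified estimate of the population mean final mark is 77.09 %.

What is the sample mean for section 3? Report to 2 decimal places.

78.64

Σ Nₕx̄ₕ = N·μ, so 127863·x̄_3 = 278283·77.09 − (106810·81.41 + 43610·61.96).
= 21452836.47 − 11397477.7 = 10055358.77.
x̄_3 = 10055358.77 / 127863 = 78.6417... → 78.64.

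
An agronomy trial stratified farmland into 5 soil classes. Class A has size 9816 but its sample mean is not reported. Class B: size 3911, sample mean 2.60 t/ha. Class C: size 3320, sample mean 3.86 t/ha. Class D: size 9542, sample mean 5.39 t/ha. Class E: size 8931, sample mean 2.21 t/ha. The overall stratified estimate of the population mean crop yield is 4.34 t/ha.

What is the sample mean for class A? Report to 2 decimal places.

6.11

N = 9816 + 3911 + 3320 + 9542 + 8931 = 35520.
Overall total = μ·N = 4.34·35520 = 154156.8.
Subtract the known strata: 3911·2.60 + 3320·3.86 + 9542·5.39 + 8931·2.21 = 94152.69.
Remaining total for class A: 154156.8 − 94152.69 = 60004.11.
Divide by its size: 60004.11 / 9816 = 6.1129... → 6.11.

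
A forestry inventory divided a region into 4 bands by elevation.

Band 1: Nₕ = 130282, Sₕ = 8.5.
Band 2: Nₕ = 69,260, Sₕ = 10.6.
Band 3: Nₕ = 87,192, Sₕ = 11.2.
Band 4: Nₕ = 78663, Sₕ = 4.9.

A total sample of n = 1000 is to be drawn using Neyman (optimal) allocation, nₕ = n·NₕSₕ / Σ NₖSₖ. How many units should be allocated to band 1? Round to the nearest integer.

1: NₕSₕ = 130282·8.5 = 1107397
2: NₕSₕ = 69260·10.6 = 734156
3: NₕSₕ = 87192·11.2 = 976550.4
4: NₕSₕ = 78663·4.9 = 385448.7
Σ NₕSₕ = 3203552.1.
n_1 = 1000·1107397/3203552.1 = 345.678... → 346.

346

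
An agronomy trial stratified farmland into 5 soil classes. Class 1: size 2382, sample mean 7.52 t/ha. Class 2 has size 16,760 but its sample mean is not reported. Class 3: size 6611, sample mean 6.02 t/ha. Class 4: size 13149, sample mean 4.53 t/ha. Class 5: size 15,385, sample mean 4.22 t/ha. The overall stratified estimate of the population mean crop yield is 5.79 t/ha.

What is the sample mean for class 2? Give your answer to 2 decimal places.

N = 2382 + 16760 + 6611 + 13149 + 15385 = 54287.
Overall total = μ·N = 5.79·54287 = 314321.73.
Subtract the known strata: 2382·7.52 + 6611·6.02 + 13149·4.53 + 15385·4.22 = 182200.53.
Remaining total for class 2: 314321.73 − 182200.53 = 132121.2.
Divide by its size: 132121.2 / 16760 = 7.8831... → 7.88.

7.88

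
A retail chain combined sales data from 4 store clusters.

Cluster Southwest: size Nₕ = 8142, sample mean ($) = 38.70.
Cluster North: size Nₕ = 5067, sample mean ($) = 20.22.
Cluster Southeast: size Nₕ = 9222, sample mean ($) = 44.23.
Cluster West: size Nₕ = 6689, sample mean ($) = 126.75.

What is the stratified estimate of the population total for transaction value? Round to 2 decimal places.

1673269.95

Southwest: 8142·38.70 = 315095.4
North: 5067·20.22 = 102454.74
Southeast: 9222·44.23 = 407889.06
West: 6689·126.75 = 847830.75
τ̂ = Σ Nₕx̄ₕ = 1673269.95.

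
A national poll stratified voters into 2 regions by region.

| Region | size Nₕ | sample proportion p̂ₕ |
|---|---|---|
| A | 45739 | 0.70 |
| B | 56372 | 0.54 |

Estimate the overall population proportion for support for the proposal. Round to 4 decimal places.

0.6117

Wₕ = Nₕ/N with N = 102111: 0.4479, 0.5521.
p̂_st = 0.4479·0.70 + 0.5521·0.54 ≈ 0.611669... → 0.6117.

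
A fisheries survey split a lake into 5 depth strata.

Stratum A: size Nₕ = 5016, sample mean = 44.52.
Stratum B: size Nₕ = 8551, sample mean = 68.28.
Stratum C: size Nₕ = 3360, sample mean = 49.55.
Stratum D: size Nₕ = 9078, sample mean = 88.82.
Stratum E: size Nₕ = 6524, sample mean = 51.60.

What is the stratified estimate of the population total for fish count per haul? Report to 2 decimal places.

Estimate total by summing Nₕ·x̄ₕ over strata.
5016·44.52 + 8551·68.28 + 3360·49.55 + 9078·88.82 + 6524·51.60 = 223312.32 + 583862.28 + 166488 + 806307.96 + 336638.4 = 2116608.96.

2116608.96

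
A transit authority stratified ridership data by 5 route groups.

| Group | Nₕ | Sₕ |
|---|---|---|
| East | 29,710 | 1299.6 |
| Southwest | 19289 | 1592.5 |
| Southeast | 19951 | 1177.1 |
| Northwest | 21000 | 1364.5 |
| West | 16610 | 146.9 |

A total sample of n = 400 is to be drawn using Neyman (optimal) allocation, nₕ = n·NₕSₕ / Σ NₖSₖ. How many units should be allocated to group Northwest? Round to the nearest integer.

93

East: NₕSₕ = 29710·1299.6 = 38611116
Southwest: NₕSₕ = 19289·1592.5 = 30717732.5
Southeast: NₕSₕ = 19951·1177.1 = 23484322.1
Northwest: NₕSₕ = 21000·1364.5 = 28654500
West: NₕSₕ = 16610·146.9 = 2440009
Σ NₕSₕ = 123907679.6.
n_Northwest = 400·28654500/123907679.6 = 92.503... → 93.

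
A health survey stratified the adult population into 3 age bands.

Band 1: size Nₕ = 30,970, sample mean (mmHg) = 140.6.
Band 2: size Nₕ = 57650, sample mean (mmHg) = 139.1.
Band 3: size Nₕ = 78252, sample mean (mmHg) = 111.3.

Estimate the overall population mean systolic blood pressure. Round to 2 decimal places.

N = 166872; weights Wₕ = Nₕ/N = (0.1856, 0.3455, 0.4689).
x̄_st = Σ Wₕ·x̄ₕ = 0.1856·140.6 + 0.3455·139.1 + 0.4689·111.3 ≈ 126.3420...
→ 126.34.

126.34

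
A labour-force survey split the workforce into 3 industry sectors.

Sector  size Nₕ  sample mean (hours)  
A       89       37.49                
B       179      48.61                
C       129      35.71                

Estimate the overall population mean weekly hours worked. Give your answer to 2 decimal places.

N = 397; weights Wₕ = Nₕ/N = (0.2242, 0.4509, 0.3249).
x̄_st = Σ Wₕ·x̄ₕ = 0.2242·37.49 + 0.4509·48.61 + 0.3249·35.71 ≈ 41.9254...
→ 41.93.

41.93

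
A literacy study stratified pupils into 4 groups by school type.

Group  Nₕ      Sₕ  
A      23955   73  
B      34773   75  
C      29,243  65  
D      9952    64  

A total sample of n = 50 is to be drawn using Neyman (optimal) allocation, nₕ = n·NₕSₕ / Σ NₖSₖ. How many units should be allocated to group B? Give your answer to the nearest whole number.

A: NₕSₕ = 23955·73 = 1748715
B: NₕSₕ = 34773·75 = 2607975
C: NₕSₕ = 29243·65 = 1900795
D: NₕSₕ = 9952·64 = 636928
Σ NₕSₕ = 6894413.
n_B = 50·2607975/6894413 = 18.914... → 19.

19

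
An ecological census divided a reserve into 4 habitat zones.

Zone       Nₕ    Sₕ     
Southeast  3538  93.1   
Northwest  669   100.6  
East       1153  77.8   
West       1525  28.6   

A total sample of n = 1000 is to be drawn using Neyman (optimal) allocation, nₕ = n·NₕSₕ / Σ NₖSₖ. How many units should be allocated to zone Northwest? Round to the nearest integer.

127

Σ NₕSₕ = 3538·93.1 + 669·100.6 + 1153·77.8 + 1525·28.6 = 530007.6.
Share for Northwest: 67301.4/530007.6 = 0.12698.
n_Northwest = 1000 × 0.12698 = 126.982... → 127.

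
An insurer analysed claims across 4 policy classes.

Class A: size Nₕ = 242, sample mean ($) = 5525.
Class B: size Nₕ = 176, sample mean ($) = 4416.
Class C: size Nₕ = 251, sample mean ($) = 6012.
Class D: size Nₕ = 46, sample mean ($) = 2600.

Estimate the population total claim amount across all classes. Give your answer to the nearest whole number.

3742878

Estimate total by summing Nₕ·x̄ₕ over strata.
242·5525 + 176·4416 + 251·6012 + 46·2600 = 1337050 + 777216 + 1509012 + 119600 = 3742878.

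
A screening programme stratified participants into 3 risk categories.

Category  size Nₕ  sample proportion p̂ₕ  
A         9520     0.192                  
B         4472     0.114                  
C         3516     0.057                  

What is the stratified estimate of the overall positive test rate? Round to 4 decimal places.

Wₕ = Nₕ/N with N = 17508: 0.5438, 0.2554, 0.2008.
p̂_st = 0.5438·0.192 + 0.2554·0.114 + 0.2008·0.057 ≈ 0.144966... → 0.1450.

0.1450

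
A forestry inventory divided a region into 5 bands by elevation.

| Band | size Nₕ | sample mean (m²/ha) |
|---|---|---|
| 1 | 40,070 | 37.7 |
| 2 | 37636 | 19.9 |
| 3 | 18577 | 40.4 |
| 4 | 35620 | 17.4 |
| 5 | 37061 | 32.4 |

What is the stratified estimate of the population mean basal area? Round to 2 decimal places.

N = 40070 + 37636 + 18577 + 35620 + 37061 = 168964.
The stratified mean weights each stratum mean by its population share Nₕ/N.
Σ Nₕx̄ₕ = 40070·37.7 + 37636·19.9 + 18577·40.4 + 35620·17.4 + 37061·32.4 = 1510639 + 748956.4 + 750510.8 + 619788 + 1200776.4 = 4830670.6.
Divide by N: 4830670.6 / 168964 = 28.5899... → 28.59.

28.59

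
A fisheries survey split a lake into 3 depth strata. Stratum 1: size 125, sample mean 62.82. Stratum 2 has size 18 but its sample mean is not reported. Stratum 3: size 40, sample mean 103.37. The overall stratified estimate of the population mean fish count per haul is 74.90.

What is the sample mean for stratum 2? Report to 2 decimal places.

N = 125 + 18 + 40 = 183.
Overall total = μ·N = 74.90·183 = 13706.7.
Subtract the known strata: 125·62.82 + 40·103.37 = 11987.3.
Remaining total for stratum 2: 13706.7 − 11987.3 = 1719.4.
Divide by its size: 1719.4 / 18 = 95.5222... → 95.52.

95.52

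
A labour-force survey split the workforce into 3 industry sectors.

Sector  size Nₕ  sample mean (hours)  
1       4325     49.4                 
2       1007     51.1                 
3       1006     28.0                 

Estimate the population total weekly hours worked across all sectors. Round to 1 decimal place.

1: 4325·49.4 = 213655
2: 1007·51.1 = 51457.7
3: 1006·28.0 = 28168
τ̂ = Σ Nₕx̄ₕ = 293280.7.

293280.7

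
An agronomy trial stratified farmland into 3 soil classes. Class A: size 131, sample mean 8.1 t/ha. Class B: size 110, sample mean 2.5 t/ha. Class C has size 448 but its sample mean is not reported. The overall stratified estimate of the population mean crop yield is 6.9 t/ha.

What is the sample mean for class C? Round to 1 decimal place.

N = 131 + 110 + 448 = 689.
Overall total = μ·N = 6.9·689 = 4754.1.
Subtract the known strata: 131·8.1 + 110·2.5 = 1336.1.
Remaining total for class C: 4754.1 − 1336.1 = 3418.
Divide by its size: 3418 / 448 = 7.629... → 7.6.

7.6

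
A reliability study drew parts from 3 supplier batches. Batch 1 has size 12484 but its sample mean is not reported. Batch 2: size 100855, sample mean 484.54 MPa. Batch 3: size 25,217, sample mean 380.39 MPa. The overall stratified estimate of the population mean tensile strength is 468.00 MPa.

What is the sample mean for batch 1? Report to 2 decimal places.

511.35

N = 12484 + 100855 + 25217 = 138556.
Overall total = μ·N = 468.00·138556 = 64844208.
Subtract the known strata: 100855·484.54 + 25217·380.39 = 58460576.33.
Remaining total for batch 1: 64844208 − 58460576.33 = 6383631.67.
Divide by its size: 6383631.67 / 12484 = 511.3451... → 511.35.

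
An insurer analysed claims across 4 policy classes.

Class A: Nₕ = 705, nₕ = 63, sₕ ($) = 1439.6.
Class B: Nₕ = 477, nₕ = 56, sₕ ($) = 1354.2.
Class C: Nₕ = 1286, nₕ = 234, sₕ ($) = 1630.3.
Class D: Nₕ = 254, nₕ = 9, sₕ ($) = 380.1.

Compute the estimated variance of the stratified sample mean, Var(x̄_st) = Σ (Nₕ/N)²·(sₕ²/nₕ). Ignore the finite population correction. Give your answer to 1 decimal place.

N = 2722. Term for each stratum: Wₕ²sₕ²/nₕ.
Var(x̄_st) = 2206.7093 + 1005.6297 + 2535.2740 + 139.7798 = 5887.3928 → 5887.4.

5887.4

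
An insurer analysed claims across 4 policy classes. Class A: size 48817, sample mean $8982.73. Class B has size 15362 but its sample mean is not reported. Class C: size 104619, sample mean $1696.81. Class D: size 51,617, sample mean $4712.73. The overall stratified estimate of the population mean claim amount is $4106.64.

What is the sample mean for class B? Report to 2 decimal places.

2986.56

Σ Nₕx̄ₕ = N·μ, so 15362·x̄_B = 220415·4106.64 − (48817·8982.73 + 104619·1696.81 + 51617·4712.73).
= 905165055.6 − 859285480.21 = 45879575.39.
x̄_B = 45879575.39 / 15362 = 2986.5626... → 2986.56.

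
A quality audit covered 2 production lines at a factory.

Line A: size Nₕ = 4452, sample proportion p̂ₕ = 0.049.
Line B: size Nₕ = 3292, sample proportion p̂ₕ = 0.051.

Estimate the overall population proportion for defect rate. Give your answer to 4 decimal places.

0.0499

Wₕ = Nₕ/N with N = 7744: 0.5749, 0.4251.
p̂_st = 0.5749·0.049 + 0.4251·0.051 ≈ 0.049850... → 0.0499.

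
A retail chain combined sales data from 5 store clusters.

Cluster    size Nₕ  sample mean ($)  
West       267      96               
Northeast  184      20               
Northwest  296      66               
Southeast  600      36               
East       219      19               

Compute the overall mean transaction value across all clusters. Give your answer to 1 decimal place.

47.6

N = 1566; weights Wₕ = Nₕ/N = (0.1705, 0.1175, 0.1890, 0.3831, 0.1398).
x̄_st = Σ Wₕ·x̄ₕ = 0.1705·96 + 0.1175·20 + 0.1890·66 + 0.3831·36 + 0.1398·19 ≈ 47.643...
→ 47.6.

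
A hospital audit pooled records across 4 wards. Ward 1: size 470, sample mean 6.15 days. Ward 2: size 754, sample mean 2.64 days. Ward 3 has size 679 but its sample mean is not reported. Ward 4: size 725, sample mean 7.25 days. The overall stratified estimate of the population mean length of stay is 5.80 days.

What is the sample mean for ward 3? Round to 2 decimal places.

N = 470 + 754 + 679 + 725 = 2628.
Overall total = μ·N = 5.80·2628 = 15242.4.
Subtract the known strata: 470·6.15 + 754·2.64 + 725·7.25 = 10137.31.
Remaining total for ward 3: 15242.4 − 10137.31 = 5105.09.
Divide by its size: 5105.09 / 679 = 7.5185... → 7.52.

7.52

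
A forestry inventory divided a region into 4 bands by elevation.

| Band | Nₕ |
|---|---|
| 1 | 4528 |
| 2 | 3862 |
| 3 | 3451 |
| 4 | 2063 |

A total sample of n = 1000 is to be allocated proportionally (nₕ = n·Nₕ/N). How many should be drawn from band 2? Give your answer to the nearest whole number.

278

Share of band 2 = 3862/13904 = 0.27776.
Allocate 1000 × 0.27776 = 277.762... → 278.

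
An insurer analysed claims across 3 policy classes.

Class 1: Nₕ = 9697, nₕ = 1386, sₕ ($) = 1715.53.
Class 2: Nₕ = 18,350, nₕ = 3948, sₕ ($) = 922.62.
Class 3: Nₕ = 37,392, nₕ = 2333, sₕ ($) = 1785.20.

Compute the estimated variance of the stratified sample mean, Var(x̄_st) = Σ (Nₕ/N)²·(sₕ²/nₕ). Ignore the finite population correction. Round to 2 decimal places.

509.59

N = 65439. Term for each stratum: Wₕ²sₕ²/nₕ.
Var(x̄_st) = 46.62672 + 16.95381 + 446.00846 = 509.58900 → 509.59.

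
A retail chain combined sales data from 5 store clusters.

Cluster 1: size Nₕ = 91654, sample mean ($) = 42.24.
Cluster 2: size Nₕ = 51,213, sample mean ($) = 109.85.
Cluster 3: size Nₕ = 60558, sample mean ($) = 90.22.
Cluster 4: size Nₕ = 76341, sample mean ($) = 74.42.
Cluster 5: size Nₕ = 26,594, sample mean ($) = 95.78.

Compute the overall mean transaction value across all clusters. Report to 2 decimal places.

75.69

N = 91654 + 51213 + 60558 + 76341 + 26594 = 306360.
Overall mean = Σ (Nₕ/N)·x̄ₕ — weight by population share, not a simple average.
Σ Nₕx̄ₕ = 91654·42.24 + 51213·109.85 + 60558·90.22 + 76341·74.42 + 26594·95.78 = 3871464.96 + 5625748.05 + 5463542.76 + 5681297.22 + 2547173.32 = 23189226.31.
Divide by N: 23189226.31 / 306360 = 75.6927... → 75.69.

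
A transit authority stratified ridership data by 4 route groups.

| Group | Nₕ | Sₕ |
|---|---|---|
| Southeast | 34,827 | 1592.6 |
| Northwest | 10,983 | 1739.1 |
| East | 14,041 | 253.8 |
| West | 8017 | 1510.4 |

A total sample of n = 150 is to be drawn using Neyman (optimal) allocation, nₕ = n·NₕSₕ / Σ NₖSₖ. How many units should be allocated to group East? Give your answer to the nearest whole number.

Σ NₕSₕ = 34827·1592.6 + 10983·1739.1 + 14041·253.8 + 8017·1510.4 = 90238498.1.
Share for East: 3563605.8/90238498.1 = 0.03949.
n_East = 150 × 0.03949 = 5.924... → 6.

6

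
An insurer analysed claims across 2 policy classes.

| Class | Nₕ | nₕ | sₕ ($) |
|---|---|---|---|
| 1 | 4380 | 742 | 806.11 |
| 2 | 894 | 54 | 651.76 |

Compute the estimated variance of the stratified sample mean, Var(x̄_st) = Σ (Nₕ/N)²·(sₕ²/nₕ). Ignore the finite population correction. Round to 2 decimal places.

830.06

N = 5274; Wₕ = Nₕ/N.
class 1: (4380/5274)²·806.11²/742 = 604.02190
class 2: (894/5274)²·651.76²/54 = 226.03539
Sum = 830.05728 → 830.06.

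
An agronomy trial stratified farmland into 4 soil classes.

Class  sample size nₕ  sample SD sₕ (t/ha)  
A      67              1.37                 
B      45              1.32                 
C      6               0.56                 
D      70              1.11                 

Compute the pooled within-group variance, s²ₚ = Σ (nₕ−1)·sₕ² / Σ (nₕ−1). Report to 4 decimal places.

1.5605

A: (67−1)·1.37² = 66·1.8769 = 123.8754
B: (45−1)·1.32² = 44·1.7424 = 76.6656
C: (6−1)·0.56² = 5·0.3136 = 1.568
D: (70−1)·1.11² = 69·1.2321 = 85.0149
Numerator = 287.1239; denominator = Σ(nₕ−1) = 184.
s²ₚ = 287.1239/184 = 1.560456... → 1.5605.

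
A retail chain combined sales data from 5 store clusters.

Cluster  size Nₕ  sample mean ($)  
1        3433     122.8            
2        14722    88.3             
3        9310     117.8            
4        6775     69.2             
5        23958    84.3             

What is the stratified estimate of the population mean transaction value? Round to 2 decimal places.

x̄_st = (Σ Nₕx̄ₕ) / (Σ Nₕ) = (3433·122.8 + 14722·88.3 + 9310·117.8 + 6775·69.2 + 23958·84.3) / 58198
= 5306732.4 / 58198 = 91.1841... → 91.18.

91.18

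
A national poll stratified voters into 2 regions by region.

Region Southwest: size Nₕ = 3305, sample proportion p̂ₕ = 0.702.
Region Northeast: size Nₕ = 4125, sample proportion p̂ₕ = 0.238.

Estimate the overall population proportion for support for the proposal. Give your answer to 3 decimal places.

N = 3305 + 4125 = 7430.
Overall proportion = Σ (Nₕ/N)·p̂ₕ.
Σ Nₕp̂ₕ = 2320.11 + 981.75 = 3301.86.
3301.86 / 7430 = 0.44440... → 0.444.

0.444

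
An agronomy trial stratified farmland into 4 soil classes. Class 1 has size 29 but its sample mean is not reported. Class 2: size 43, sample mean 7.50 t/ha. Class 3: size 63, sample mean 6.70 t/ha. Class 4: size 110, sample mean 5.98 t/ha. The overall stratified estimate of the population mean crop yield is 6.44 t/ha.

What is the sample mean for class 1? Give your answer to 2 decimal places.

Σ Nₕx̄ₕ = N·μ, so 29·x̄_1 = 245·6.44 − (43·7.50 + 63·6.70 + 110·5.98).
= 1577.8 − 1402.4 = 175.4.
x̄_1 = 175.4 / 29 = 6.0483... → 6.05.

6.05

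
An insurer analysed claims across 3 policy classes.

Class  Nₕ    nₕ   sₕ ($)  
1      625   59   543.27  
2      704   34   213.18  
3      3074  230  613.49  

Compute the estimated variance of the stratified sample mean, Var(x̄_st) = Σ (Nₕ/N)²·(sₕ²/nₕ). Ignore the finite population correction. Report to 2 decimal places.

932.59

N = 4403; Wₕ = Nₕ/N.
class 1: (625/4403)²·543.27²/59 = 100.79572
class 2: (704/4403)²·213.18²/34 = 34.17133
class 3: (3074/4403)²·613.49²/230 = 797.62268
Sum = 932.58974 → 932.59.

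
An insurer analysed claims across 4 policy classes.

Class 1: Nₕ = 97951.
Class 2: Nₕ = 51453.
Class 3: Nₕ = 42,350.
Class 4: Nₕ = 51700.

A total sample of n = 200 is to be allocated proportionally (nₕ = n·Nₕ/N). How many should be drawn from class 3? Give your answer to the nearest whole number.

35

N = 97951 + 51453 + 42350 + 51700 = 243454.
n_3 = 200·42350/243454 = 34.791... → 35.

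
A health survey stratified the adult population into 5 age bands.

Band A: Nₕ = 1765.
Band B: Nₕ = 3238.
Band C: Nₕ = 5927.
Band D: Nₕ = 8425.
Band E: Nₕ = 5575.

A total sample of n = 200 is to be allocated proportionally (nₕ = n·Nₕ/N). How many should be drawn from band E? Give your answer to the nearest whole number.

45

N = 1765 + 3238 + 5927 + 8425 + 5575 = 24930.
n_E = 200·5575/24930 = 44.725... → 45.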